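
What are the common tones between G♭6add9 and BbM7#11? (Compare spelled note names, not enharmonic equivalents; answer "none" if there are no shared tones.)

Bb

G♭6add9 = Gb, Bb, Db, Eb, Ab.
BbM7#11 = Bb, D, F, A, E.
Shared: Bb.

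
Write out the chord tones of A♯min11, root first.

A# C# E# G# B# D#

A♯min11: minor eleventh on A#.
root → A#
3rd (minor 3rd) → C#
5th (perfect 5th) → E#
7th (minor 7th) → G#
9th (major 9th) → B#
11th (perfect 11th) → D#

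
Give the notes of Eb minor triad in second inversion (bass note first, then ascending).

Eb minor triad = Eb–Gb–Bb; second inversion → fifth (Bb) lowest.

Bb – Eb – Gb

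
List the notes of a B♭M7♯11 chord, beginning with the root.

Bb, D, F, A, E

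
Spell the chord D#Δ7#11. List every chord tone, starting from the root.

D#  F##  A#  C##  G##

D#Δ7#11: major seventh sharp eleven on D#.
Root: D#
Major 3rd (3rd): F##
Perfect 5th (5th): A#
Major 7th (7th): C##
Augmented 11th (11th): G##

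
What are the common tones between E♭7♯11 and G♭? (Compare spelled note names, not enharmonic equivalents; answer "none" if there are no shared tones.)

E♭7♯11: E♭ G B♭ D♭ A
G♭: G♭ B♭ D♭
Common to both → B♭, D♭.

B♭ D♭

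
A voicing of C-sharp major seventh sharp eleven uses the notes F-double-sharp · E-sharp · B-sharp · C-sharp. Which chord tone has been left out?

C-sharp major seventh sharp eleven = C-sharp, E-sharp, G-sharp, B-sharp, F-double-sharp. The voicing lacks the 5th (perfect 5th), G-sharp.

G-sharp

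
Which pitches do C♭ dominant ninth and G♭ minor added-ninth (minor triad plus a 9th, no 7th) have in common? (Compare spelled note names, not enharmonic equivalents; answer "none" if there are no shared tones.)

G-flat  B-double-flat  D-flat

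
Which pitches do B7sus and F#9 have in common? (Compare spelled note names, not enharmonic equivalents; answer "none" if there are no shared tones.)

B7sus: B E F♯ A
F#9: F♯ A♯ C♯ E G♯
Common to both → E, F♯.

E – F♯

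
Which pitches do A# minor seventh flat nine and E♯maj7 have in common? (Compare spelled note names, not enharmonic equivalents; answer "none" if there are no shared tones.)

E♯

A# minor seventh flat nine: A♯ C♯ E♯ G♯ B
E♯maj7: E♯ G𝄪 B♯ D𝄪
Common to both → E♯.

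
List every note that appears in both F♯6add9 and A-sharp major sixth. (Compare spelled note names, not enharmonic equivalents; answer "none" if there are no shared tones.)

F♯6add9: F♯ A♯ C♯ D♯ G♯
A-sharp major sixth: A♯ C𝄪 E♯ F𝄪
Common to both → A♯.

A♯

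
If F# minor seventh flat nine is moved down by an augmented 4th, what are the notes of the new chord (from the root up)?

C, Eb, G, Bb, Db

Transposed root: F# → C (augmented 4th down). So we spell C minor seventh flat nine:
Root: C
Minor 3rd (3rd): Eb
Perfect 5th (5th): G
Minor 7th (7th): Bb
Minor 9th (9th): Db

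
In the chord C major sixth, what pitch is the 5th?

G

C major sixth is built on C; its 5th is a perfect 5th above the root.
A fifth above C uses the letter G, and the perfect 5th above C is G.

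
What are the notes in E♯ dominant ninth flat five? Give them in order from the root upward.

E♯ dominant ninth flat five: dominant ninth flat five on E-sharp.
root → E-sharp
3rd (major 3rd) → G-double-sharp
5th (diminished 5th) → B
7th (minor 7th) → D-sharp
9th (major 9th) → F-double-sharp

E-sharp, G-double-sharp, B, D-sharp, F-double-sharp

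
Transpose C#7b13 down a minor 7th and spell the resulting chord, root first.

Transposed root: C# → D# (minor 7th down). So we spell D# dominant seventh flat thirteen:
root → D#
3rd (major 3rd) → F##
5th (perfect 5th) → A#
7th (minor 7th) → C#
13th (minor 13th) → B

D# – F## – A# – C# – B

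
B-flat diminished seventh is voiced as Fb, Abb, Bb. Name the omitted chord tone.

Db

B-flat diminished seventh = Bb, Db, Fb, Abb. The voicing lacks the 3rd (minor 3rd), Db.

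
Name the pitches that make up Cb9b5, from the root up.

Cb, Eb, Gbb, Bbb, Db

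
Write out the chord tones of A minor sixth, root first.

A C E F#

A minor sixth: minor sixth on A.
A — root
C — minor 3rd
E — perfect 5th
F# — major 6th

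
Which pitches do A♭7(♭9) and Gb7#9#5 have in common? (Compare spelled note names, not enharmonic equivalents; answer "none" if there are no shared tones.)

G♭

A♭7(♭9): A♭ C E♭ G♭ B𝄫
Gb7#9#5: G♭ B♭ D F♭ A
Common to both → G♭.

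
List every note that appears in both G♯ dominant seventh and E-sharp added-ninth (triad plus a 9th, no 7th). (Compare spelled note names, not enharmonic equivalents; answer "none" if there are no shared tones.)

G♯ dominant seventh: G-sharp B-sharp D-sharp F-sharp
E-sharp added-ninth: E-sharp G-double-sharp B-sharp F-double-sharp
Common to both → B-sharp.

B-sharp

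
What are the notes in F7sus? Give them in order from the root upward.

Root F, quality dominant seventh suspended fourth:
F — root
Bb — perfect 4th
C — perfect 5th
Eb — minor 7th

F Bb C Eb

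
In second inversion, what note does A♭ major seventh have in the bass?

E-flat

A♭ major seventh = A-flat–C–E-flat–G. Second inversion → fifth in the bass = E-flat.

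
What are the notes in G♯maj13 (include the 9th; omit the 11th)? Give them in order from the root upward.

G♯maj13: major thirteenth on G#.
Root: G#
Major 3rd (3rd): B#
Perfect 5th (5th): D#
Major 7th (7th): F##
Major 9th (9th): A#
Major 13th (13th): E#

G#, B#, D#, F##, A#, E#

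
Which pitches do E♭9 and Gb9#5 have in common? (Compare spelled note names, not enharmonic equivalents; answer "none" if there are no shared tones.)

Bb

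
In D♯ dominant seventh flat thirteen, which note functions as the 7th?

Root of D♯ dominant seventh flat thirteen = D-sharp. The 7th is a minor 7th: D-sharp up a minor 7th → C-sharp.

C-sharp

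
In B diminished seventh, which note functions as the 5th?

B diminished seventh is built on B; its 5th is a diminished 5th above the root.
A fifth above B uses the letter F, and the diminished 5th above B is F.

F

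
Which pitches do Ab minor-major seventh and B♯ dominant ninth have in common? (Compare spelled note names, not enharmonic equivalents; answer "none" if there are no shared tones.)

none

Ab minor-major seventh = A-flat, C-flat, E-flat, G.
B♯ dominant ninth = B-sharp, D-double-sharp, F-double-sharp, A-sharp, C-double-sharp.
Shared: none.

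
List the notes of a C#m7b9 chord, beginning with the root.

C♯, E, G♯, B, D

C#m7b9 is a minor seventh flat nine built on C♯.
- root: C♯
- minor 3rd: E
- perfect 5th: G♯
- minor 7th: B
- minor 9th: D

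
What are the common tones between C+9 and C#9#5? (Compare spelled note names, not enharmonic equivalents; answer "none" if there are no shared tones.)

C+9 = C, E, G#, Bb, D.
C#9#5 = C#, E#, G##, B, D#.
Shared: none.

none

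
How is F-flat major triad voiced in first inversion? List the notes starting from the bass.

A-flat – C-flat – F-flat

In root position, F-flat major triad is F-flat–A-flat–C-flat.
First inversion puts the third (A-flat) in the bass.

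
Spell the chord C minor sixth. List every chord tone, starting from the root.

C minor sixth: minor sixth on C.
C — root
E-flat — minor 3rd
G — perfect 5th
A — major 6th

C, E-flat, G, A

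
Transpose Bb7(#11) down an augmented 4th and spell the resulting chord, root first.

F♭  A♭  C♭  E𝄫  B♭

B♭ down an augmented 4th → F♭. New chord: F♭ dominant seventh sharp eleven.
- root: F♭
- major 3rd: A♭
- perfect 5th: C♭
- minor 7th: E𝄫
- augmented 11th: B♭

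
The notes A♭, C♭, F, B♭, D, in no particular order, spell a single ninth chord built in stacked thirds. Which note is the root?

B♭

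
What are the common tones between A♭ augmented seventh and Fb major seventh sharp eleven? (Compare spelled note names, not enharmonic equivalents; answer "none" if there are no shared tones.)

A♭ augmented seventh = A-flat, C, E, G-flat.
Fb major seventh sharp eleven = F-flat, A-flat, C-flat, E-flat, B-flat.
Shared: A-flat.

A-flat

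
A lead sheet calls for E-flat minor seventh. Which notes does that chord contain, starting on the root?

E-flat, G-flat, B-flat, D-flat

Root E-flat, quality minor seventh:
- root: E-flat
- minor 3rd: G-flat
- perfect 5th: B-flat
- minor 7th: D-flat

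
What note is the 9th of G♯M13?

G♯M13 is built on G#; its 9th is a major 9th above the root.
A second above G uses the letter A, and the major 9th above G# is A#.

A#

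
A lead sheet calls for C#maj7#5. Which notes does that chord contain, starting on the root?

Root C#, quality augmented major seventh:
- root: C#
- major 3rd: E#
- augmented 5th: G##
- major 7th: B#

C# E# G## B#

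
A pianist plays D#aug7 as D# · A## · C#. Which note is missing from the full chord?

F##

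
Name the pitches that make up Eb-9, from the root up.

Root Eb, quality minor ninth:
Root: Eb
Minor 3rd (3rd): Gb
Perfect 5th (5th): Bb
Minor 7th (7th): Db
Major 9th (9th): F

Eb, Gb, Bb, Db, F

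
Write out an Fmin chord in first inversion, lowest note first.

Fmin = F–Ab–C; first inversion → third (Ab) lowest.

Ab, C, F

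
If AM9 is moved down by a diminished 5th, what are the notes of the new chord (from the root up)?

D♯, F𝄪, A♯, C𝄪, E♯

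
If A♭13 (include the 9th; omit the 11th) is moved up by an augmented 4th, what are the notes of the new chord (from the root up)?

D F# A C E B

Ab up an augmented 4th → D. New chord: D dominant thirteenth.
root → D
3rd (major 3rd) → F#
5th (perfect 5th) → A
7th (minor 7th) → C
9th (major 9th) → E
13th (major 13th) → B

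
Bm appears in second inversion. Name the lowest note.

F♯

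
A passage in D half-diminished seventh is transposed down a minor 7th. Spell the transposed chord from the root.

E  G  B-flat  D

Transposed root: D → E (minor 7th down). So we spell E half-diminished seventh:
- root: E
- minor 3rd: G
- diminished 5th: B-flat
- minor 7th: D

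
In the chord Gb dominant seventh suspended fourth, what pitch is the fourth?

C-flat

Gb dominant seventh suspended fourth is built on G-flat; its 4th is a perfect 4th above the root.
A fourth above G uses the letter C, and the perfect 4th above G-flat is C-flat.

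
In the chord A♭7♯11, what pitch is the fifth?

Eb

Root of A♭7♯11 = Ab. The 5th is a perfect 5th: Ab up a perfect 5th → Eb.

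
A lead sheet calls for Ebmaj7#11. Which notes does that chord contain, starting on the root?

Eb, G, Bb, D, A

Ebmaj7#11: major seventh sharp eleven on Eb.
root → Eb
3rd (major 3rd) → G
5th (perfect 5th) → Bb
7th (major 7th) → D
11th (augmented 11th) → A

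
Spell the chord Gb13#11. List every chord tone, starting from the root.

Gb – Bb – Db – Fb – Ab – C – Eb

Gb13#11 is a dominant thirteenth sharp eleven built on Gb.
- root: Gb
- major 3rd: Bb
- perfect 5th: Db
- minor 7th: Fb
- major 9th: Ab
- augmented 11th: C
- major 13th: Eb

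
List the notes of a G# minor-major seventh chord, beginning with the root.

G# – B – D# – F##

G# minor-major seventh is a minor-major seventh built on G#.
root → G#
3rd (minor 3rd) → B
5th (perfect 5th) → D#
7th (major 7th) → F##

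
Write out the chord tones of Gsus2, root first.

G, A, D

Root G, quality suspended second:
Root: G
Major 2nd (2nd): A
Perfect 5th (5th): D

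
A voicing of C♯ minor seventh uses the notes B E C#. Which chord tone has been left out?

C♯ minor seventh = C#, E, G#, B. The voicing lacks the 5th (perfect 5th), G#.

G#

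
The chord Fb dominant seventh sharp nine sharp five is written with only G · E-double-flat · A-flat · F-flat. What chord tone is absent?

Fb dominant seventh sharp nine sharp five = F-flat, A-flat, C, E-double-flat, G. The voicing lacks the 5th (augmented 5th), C.

C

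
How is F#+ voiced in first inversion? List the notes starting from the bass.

A♯, C𝄪, F♯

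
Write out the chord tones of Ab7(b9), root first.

Ab  C  Eb  Gb  Bbb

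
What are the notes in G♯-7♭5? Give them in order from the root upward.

G# B D F#

Root G#, quality half-diminished seventh:
Root: G#
Minor 3rd (3rd): B
Diminished 5th (5th): D
Minor 7th (7th): F#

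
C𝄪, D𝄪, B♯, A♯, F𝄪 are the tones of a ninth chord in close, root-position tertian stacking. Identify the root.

B♯

Stacking in thirds gives B♯ – D𝄪 – F𝄪 – A♯ – C𝄪, so B♯ is the root — B♯ dominant ninth.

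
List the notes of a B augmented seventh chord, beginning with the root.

B augmented seventh: augmented seventh on B.
B — root
D-sharp — major 3rd
F-double-sharp — augmented 5th
A — minor 7th

B, D-sharp, F-double-sharp, A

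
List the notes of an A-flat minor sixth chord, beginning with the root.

Ab, Cb, Eb, F

A-flat minor sixth: minor sixth on Ab.
- root: Ab
- minor 3rd: Cb
- perfect 5th: Eb
- major 6th: F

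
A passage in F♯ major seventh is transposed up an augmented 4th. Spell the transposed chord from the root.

B#, D##, F##, A##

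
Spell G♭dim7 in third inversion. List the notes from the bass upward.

Fbb – Gb – Bbb – Dbb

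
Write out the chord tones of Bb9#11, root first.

Root Bb, quality dominant ninth sharp eleven:
root → Bb
3rd (major 3rd) → D
5th (perfect 5th) → F
7th (minor 7th) → Ab
9th (major 9th) → C
11th (augmented 11th) → E

Bb D F Ab C E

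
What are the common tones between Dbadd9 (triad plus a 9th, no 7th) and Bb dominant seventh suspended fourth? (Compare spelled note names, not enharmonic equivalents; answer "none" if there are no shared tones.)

Dbadd9 = Db, F, Ab, Eb.
Bb dominant seventh suspended fourth = Bb, Eb, F, Ab.
Shared: F, Ab, Eb.

F, Ab, Eb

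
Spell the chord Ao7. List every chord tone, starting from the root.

A, C, Eb, Gb

Ao7 is a diminished seventh built on A.
- root: A
- minor 3rd: C
- diminished 5th: Eb
- diminished 7th: Gb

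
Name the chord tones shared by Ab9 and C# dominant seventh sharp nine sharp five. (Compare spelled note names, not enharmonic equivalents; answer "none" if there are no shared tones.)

Ab9: Ab C Eb Gb Bb
C# dominant seventh sharp nine sharp five: C# E# G## B D##
Common to both → none.

none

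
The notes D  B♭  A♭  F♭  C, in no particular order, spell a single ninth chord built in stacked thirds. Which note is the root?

B♭

Stacking in thirds gives B♭ – D – F♭ – A♭ – C, so B♭ is the root — B♭ dominant ninth flat five.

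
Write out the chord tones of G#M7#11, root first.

G# – B# – D# – F## – C##

Root G#, quality major seventh sharp eleven:
root → G#
3rd (major 3rd) → B#
5th (perfect 5th) → D#
7th (major 7th) → F##
11th (augmented 11th) → C##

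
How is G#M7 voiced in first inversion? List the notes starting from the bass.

B#, D#, F##, G#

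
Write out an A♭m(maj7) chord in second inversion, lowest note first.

Eb  G  Ab  Cb

A♭m(maj7) = Ab–Cb–Eb–G; second inversion → fifth (Eb) lowest.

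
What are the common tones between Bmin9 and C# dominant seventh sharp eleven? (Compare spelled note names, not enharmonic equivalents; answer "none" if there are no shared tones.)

B  C#

Bmin9 = B, D, F#, A, C#.
C# dominant seventh sharp eleven = C#, E#, G#, B, F##.
Shared: B, C#.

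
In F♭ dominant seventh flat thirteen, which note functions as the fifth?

Cb

Root of F♭ dominant seventh flat thirteen = Fb. The 5th is a perfect 5th: Fb up a perfect 5th → Cb.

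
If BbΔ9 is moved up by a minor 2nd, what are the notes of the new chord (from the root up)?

Cb Eb Gb Bb Db

Bb up a minor 2nd → Cb. New chord: Cb major ninth.
root → Cb
3rd (major 3rd) → Eb
5th (perfect 5th) → Gb
7th (major 7th) → Bb
9th (major 9th) → Db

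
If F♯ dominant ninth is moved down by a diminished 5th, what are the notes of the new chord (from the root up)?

B-sharp  D-double-sharp  F-double-sharp  A-sharp  C-double-sharp

A diminished 5th down from F-sharp is B-sharp, so the new chord is B-sharp dominant ninth.
B-sharp — root
D-double-sharp — major 3rd
F-double-sharp — perfect 5th
A-sharp — minor 7th
C-double-sharp — major 9th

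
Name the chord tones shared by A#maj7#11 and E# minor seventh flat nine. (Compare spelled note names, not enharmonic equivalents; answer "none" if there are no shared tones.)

A#maj7#11: A♯ C𝄪 E♯ G𝄪 D𝄪
E# minor seventh flat nine: E♯ G♯ B♯ D♯ F♯
Common to both → E♯.

E♯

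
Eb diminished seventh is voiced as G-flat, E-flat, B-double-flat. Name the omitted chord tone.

D-double-flat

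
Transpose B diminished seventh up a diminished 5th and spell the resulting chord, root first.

F, A-flat, C-flat, E-double-flat

B up a diminished 5th → F. New chord: F diminished seventh.
- root: F
- minor 3rd: A-flat
- diminished 5th: C-flat
- diminished 7th: E-double-flat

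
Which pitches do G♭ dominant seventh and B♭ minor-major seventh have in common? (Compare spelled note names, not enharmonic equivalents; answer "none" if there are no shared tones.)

G♭ dominant seventh: G-flat B-flat D-flat F-flat
B♭ minor-major seventh: B-flat D-flat F A
Common to both → B-flat, D-flat.

B-flat, D-flat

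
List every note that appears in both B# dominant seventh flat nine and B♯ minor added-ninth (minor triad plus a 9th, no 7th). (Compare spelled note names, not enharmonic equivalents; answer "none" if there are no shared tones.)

B# dominant seventh flat nine = B-sharp, D-double-sharp, F-double-sharp, A-sharp, C-sharp.
B♯ minor added-ninth = B-sharp, D-sharp, F-double-sharp, C-double-sharp.
Shared: B-sharp, F-double-sharp.

B-sharp F-double-sharp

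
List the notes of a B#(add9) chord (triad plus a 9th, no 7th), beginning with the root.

B#(add9) is an added-ninth built on B♯.
Root: B♯
Major 3rd (3rd): D𝄪
Perfect 5th (5th): F𝄪
Major 9th (9th): C𝄪

B♯, D𝄪, F𝄪, C𝄪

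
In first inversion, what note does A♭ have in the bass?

C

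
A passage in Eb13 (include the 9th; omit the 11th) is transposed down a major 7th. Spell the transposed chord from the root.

Eb down a major 7th → Fb. New chord: Fb dominant thirteenth.
Root: Fb
Major 3rd (3rd): Ab
Perfect 5th (5th): Cb
Minor 7th (7th): Ebb
Major 9th (9th): Gb
Major 13th (13th): Db

Fb – Ab – Cb – Ebb – Gb – Db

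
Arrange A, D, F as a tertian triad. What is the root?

Stacking in thirds gives D – F – A, so D is the root — D minor triad.

D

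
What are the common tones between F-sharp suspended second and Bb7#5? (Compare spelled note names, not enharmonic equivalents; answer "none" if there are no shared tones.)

F#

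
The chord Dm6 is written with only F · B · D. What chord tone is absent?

A

The full Dm6 chord is D, F, A, B.
Comparing with the voicing, the perfect 5th (5th) — A — is absent.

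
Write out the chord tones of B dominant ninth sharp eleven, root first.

B dominant ninth sharp eleven is a dominant ninth sharp eleven built on B.
Root: B
Major 3rd (3rd): D♯
Perfect 5th (5th): F♯
Minor 7th (7th): A
Major 9th (9th): C♯
Augmented 11th (11th): E♯

B, D♯, F♯, A, C♯, E♯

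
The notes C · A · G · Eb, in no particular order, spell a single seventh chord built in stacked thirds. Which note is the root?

A

Arranged so that each adjacent pair is a third by letter name: A – C – Eb – G.
The bottom of that stack, A, is the root (this is A half-diminished seventh).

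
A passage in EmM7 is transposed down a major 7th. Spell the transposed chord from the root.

Transposed root: E → F (major 7th down). So we spell F minor-major seventh:
- root: F
- minor 3rd: A♭
- perfect 5th: C
- major 7th: E

F A♭ C E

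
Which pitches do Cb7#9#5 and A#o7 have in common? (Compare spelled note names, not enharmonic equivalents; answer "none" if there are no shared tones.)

G

Cb7#9#5 = C♭, E♭, G, B𝄫, D.
A#o7 = A♯, C♯, E, G.
Shared: G.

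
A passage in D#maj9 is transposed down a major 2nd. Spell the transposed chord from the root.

D# down a major 2nd → C#. New chord: C# major ninth.
Root: C#
Major 3rd (3rd): E#
Perfect 5th (5th): G#
Major 7th (7th): B#
Major 9th (9th): D#

C#, E#, G#, B#, D#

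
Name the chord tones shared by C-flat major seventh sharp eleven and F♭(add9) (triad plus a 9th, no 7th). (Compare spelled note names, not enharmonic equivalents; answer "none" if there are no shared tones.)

C-flat major seventh sharp eleven = C♭, E♭, G♭, B♭, F.
F♭(add9) = F♭, A♭, C♭, G♭.
Shared: C♭, G♭.

C♭ G♭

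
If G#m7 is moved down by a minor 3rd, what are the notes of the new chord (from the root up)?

Transposed root: G# → E# (minor 3rd down). So we spell E# minor seventh:
root → E#
3rd (minor 3rd) → G#
5th (perfect 5th) → B#
7th (minor 7th) → D#

E# – G# – B# – D#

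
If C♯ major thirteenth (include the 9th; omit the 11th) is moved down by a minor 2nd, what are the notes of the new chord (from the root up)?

Transposed root: C# → B# (minor 2nd down). So we spell B# major thirteenth:
root → B#
3rd (major 3rd) → D##
5th (perfect 5th) → F##
7th (major 7th) → A##
9th (major 9th) → C##
13th (major 13th) → G##

B# D## F## A## C## G##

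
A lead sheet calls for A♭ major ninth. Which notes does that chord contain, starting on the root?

A♭ major ninth is a major ninth built on Ab.
Ab — root
C — major 3rd
Eb — perfect 5th
G — major 7th
Bb — major 9th

Ab, C, Eb, G, Bb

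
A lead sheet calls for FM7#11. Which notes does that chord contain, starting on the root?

Root F, quality major seventh sharp eleven:
root → F
3rd (major 3rd) → A
5th (perfect 5th) → C
7th (major 7th) → E
11th (augmented 11th) → B

F, A, C, E, B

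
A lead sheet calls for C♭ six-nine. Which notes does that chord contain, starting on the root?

C-flat, E-flat, G-flat, A-flat, D-flat

Root C-flat, quality six-nine:
- root: C-flat
- major 3rd: E-flat
- perfect 5th: G-flat
- major 6th: A-flat
- major 9th: D-flat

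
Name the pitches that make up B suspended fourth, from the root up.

Root B, quality suspended fourth:
root → B
4th (perfect 4th) → E
5th (perfect 5th) → F♯

B, E, F♯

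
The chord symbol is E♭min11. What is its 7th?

D♭

Root of E♭min11 = E♭. The 7th is a minor 7th: E♭ up a minor 7th → D♭.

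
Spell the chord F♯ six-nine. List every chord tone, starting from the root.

F#, A#, C#, D#, G#

F♯ six-nine is a six-nine built on F#.
- root: F#
- major 3rd: A#
- perfect 5th: C#
- major 6th: D#
- major 9th: G#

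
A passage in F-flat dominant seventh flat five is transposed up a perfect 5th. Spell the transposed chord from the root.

C-flat  E-flat  G-double-flat  B-double-flat

F-flat up a perfect 5th → C-flat. New chord: C-flat dominant seventh flat five.
- root: C-flat
- major 3rd: E-flat
- diminished 5th: G-double-flat
- minor 7th: B-double-flat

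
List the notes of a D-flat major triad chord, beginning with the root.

D-flat, F, A-flat

D-flat major triad: major triad on D-flat.
Root: D-flat
Major 3rd (3rd): F
Perfect 5th (5th): A-flat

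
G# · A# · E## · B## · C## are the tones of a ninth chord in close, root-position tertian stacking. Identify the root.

A#

Stacking in thirds gives A# – C## – E## – G# – B##, so A# is the root — A# dominant seventh sharp nine sharp five.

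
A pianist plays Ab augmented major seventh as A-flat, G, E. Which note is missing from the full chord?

Ab augmented major seventh = A-flat, C, E, G. The voicing lacks the 3rd (major 3rd), C.

C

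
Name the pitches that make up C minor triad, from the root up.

C – Eb – G

Root C, quality minor triad:
root → C
3rd (minor 3rd) → Eb
5th (perfect 5th) → G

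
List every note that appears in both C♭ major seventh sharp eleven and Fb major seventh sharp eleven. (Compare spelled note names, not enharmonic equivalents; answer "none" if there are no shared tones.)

C-flat, E-flat, B-flat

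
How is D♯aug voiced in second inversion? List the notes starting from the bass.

In root position, D♯aug is D#–F##–A##.
Second inversion puts the fifth (A##) in the bass.

A## D# F##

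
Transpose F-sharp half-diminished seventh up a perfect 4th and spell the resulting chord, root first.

Transposed root: F# → B (perfect 4th up). So we spell B half-diminished seventh:
- root: B
- minor 3rd: D
- diminished 5th: F
- minor 7th: A

B  D  F  A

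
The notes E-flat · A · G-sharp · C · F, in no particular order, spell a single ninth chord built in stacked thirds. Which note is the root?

F

Arranged so that each adjacent pair is a third by letter name: F – A – C – E-flat – G-sharp.
The bottom of that stack, F, is the root (this is F dominant seventh sharp nine).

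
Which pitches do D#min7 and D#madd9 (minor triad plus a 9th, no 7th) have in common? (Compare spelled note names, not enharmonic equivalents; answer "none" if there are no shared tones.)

D#min7: D♯ F♯ A♯ C♯
D#madd9: D♯ F♯ A♯ E♯
Common to both → D♯, F♯, A♯.

D♯, F♯, A♯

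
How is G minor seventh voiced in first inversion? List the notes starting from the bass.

B-flat D F G

In root position, G minor seventh is G–B-flat–D–F.
First inversion puts the third (B-flat) in the bass.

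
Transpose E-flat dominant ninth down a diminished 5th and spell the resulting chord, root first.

E-flat down a diminished 5th → A. New chord: A dominant ninth.
root → A
3rd (major 3rd) → C-sharp
5th (perfect 5th) → E
7th (minor 7th) → G
9th (major 9th) → B

A  C-sharp  E  G  B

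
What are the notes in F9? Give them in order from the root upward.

F9 is a dominant ninth built on F.
F — root
A — major 3rd
C — perfect 5th
Eb — minor 7th
G — major 9th

F  A  C  Eb  G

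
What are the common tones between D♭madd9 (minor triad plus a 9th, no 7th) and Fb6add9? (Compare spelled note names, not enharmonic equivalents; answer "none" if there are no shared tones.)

Db  Fb  Ab

D♭madd9 = Db, Fb, Ab, Eb.
Fb6add9 = Fb, Ab, Cb, Db, Gb.
Shared: Db, Fb, Ab.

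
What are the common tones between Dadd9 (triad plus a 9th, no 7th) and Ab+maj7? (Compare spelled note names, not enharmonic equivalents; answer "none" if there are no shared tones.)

Dadd9: D F# A E
Ab+maj7: Ab C E G
Common to both → E.

E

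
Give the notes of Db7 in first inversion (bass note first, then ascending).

F – Ab – Cb – Db

Db7 = Db–F–Ab–Cb; first inversion → third (F) lowest.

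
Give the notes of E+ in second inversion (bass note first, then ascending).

E+ = E–G#–B#; second inversion → fifth (B#) lowest.

B#  E  G#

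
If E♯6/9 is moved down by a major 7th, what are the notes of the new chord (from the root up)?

F♯, A♯, C♯, D♯, G♯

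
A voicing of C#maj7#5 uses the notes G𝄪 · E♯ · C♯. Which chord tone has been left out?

B♯

C#maj7#5 = C♯, E♯, G𝄪, B♯. The voicing lacks the 7th (major 7th), B♯.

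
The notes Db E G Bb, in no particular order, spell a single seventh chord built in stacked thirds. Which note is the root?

E

Stacking in thirds gives E – G – Bb – Db, so E is the root — E diminished seventh.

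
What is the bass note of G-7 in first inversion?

G-7 = G–B♭–D–F. First inversion → third in the bass = B♭.

B♭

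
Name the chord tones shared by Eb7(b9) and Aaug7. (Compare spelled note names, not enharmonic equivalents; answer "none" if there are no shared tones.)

Eb7(b9): Eb G Bb Db Fb
Aaug7: A C# E# G
Common to both → G.

G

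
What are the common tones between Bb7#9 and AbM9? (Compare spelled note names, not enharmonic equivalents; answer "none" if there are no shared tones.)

Bb – Ab

Bb7#9: Bb D F Ab C#
AbM9: Ab C Eb G Bb
Common to both → Bb, Ab.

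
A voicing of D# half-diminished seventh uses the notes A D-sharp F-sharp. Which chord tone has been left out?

D# half-diminished seventh = D-sharp, F-sharp, A, C-sharp. The voicing lacks the 7th (minor 7th), C-sharp.

C-sharp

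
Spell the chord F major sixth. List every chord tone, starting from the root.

F, A, C, D

F major sixth is a major sixth built on F.
F — root
A — major 3rd
C — perfect 5th
D — major 6th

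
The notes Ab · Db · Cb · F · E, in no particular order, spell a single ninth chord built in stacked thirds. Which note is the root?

Db

Arranged so that each adjacent pair is a third by letter name: Db – F – Ab – Cb – E.
The bottom of that stack, Db, is the root (this is Db dominant seventh sharp nine).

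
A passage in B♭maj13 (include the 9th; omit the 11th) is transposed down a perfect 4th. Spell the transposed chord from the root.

F – A – C – E – G – D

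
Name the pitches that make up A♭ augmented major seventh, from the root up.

Root A-flat, quality augmented major seventh:
Root: A-flat
Major 3rd (3rd): C
Augmented 5th (5th): E
Major 7th (7th): G

A-flat  C  E  G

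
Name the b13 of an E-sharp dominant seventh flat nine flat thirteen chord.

C-sharp

Root of E-sharp dominant seventh flat nine flat thirteen = E-sharp. The 13th is a minor 13th: E-sharp up a minor 13th → C-sharp.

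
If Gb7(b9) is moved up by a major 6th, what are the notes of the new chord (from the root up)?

Eb G Bb Db Fb

A major 6th up from Gb is Eb, so the new chord is Eb dominant seventh flat nine.
- root: Eb
- major 3rd: G
- perfect 5th: Bb
- minor 7th: Db
- minor 9th: Fb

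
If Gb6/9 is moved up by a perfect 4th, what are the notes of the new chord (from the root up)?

A perfect 4th up from Gb is Cb, so the new chord is Cb six-nine.
Root: Cb
Major 3rd (3rd): Eb
Perfect 5th (5th): Gb
Major 6th (6th): Ab
Major 9th (9th): Db

Cb, Eb, Gb, Ab, Db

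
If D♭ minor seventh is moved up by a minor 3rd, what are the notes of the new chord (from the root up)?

F-flat, A-double-flat, C-flat, E-double-flat

Transposed root: D-flat → F-flat (minor 3rd up). So we spell F-flat minor seventh:
F-flat — root
A-double-flat — minor 3rd
C-flat — perfect 5th
E-double-flat — minor 7th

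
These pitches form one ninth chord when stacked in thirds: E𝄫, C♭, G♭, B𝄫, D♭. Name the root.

C♭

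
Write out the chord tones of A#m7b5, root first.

A#m7b5 is a half-diminished seventh built on A#.
Root: A#
Minor 3rd (3rd): C#
Diminished 5th (5th): E
Minor 7th (7th): G#

A#, C#, E, G#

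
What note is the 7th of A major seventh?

A major seventh is built on A; its 7th is a major 7th above the root.
A seventh above A uses the letter G, and the major 7th above A is G-sharp.

G-sharp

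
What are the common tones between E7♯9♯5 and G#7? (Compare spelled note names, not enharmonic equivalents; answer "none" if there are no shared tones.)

G#, B#

E7♯9♯5 = E, G#, B#, D, F##.
G#7 = G#, B#, D#, F#.
Shared: G#, B#.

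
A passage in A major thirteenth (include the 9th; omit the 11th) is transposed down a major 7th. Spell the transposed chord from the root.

Transposed root: A → B-flat (major 7th down). So we spell B-flat major thirteenth:
root → B-flat
3rd (major 3rd) → D
5th (perfect 5th) → F
7th (major 7th) → A
9th (major 9th) → C
13th (major 13th) → G

B-flat, D, F, A, C, G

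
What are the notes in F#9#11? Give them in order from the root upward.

F#9#11 is a dominant ninth sharp eleven built on F#.
Root: F#
Major 3rd (3rd): A#
Perfect 5th (5th): C#
Minor 7th (7th): E
Major 9th (9th): G#
Augmented 11th (11th): B#

F#, A#, C#, E, G#, B#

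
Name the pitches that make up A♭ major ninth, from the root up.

A♭ major ninth is a major ninth built on Ab.
root → Ab
3rd (major 3rd) → C
5th (perfect 5th) → Eb
7th (major 7th) → G
9th (major 9th) → Bb

Ab C Eb G Bb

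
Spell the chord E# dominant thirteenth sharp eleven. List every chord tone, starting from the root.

Root E#, quality dominant thirteenth sharp eleven:
Root: E#
Major 3rd (3rd): G##
Perfect 5th (5th): B#
Minor 7th (7th): D#
Major 9th (9th): F##
Augmented 11th (11th): A##
Major 13th (13th): C##

E#, G##, B#, D#, F##, A##, C##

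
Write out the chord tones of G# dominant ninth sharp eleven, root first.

G# dominant ninth sharp eleven: dominant ninth sharp eleven on G#.
root → G#
3rd (major 3rd) → B#
5th (perfect 5th) → D#
7th (minor 7th) → F#
9th (major 9th) → A#
11th (augmented 11th) → C##

G# B# D# F# A# C##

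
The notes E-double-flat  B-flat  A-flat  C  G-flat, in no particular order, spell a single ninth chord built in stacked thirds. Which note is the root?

A-flat

Arranged so that each adjacent pair is a third by letter name: A-flat – C – E-double-flat – G-flat – B-flat.
The bottom of that stack, A-flat, is the root (this is A-flat dominant ninth flat five).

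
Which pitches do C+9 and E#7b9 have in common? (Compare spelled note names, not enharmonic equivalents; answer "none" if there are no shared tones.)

none

C+9 = C, E, G#, Bb, D.
E#7b9 = E#, G##, B#, D#, F#.
Shared: none.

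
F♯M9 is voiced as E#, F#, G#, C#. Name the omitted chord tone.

A#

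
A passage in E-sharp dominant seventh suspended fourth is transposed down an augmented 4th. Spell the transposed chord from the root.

B, E, F-sharp, A

E-sharp down an augmented 4th → B. New chord: B dominant seventh suspended fourth.
Root: B
Perfect 4th (4th): E
Perfect 5th (5th): F-sharp
Minor 7th (7th): A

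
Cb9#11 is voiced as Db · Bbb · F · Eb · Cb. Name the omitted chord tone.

Gb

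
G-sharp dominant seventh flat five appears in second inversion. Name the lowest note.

G-sharp dominant seventh flat five in root position is G-sharp–B-sharp–D–F-sharp.
Second inversion places the fifth in the bass, which is D.

D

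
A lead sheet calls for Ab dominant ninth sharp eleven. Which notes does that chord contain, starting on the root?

A♭, C, E♭, G♭, B♭, D

Root A♭, quality dominant ninth sharp eleven:
- root: A♭
- major 3rd: C
- perfect 5th: E♭
- minor 7th: G♭
- major 9th: B♭
- augmented 11th: D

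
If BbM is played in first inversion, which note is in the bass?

D

BbM = B♭–D–F. First inversion → third in the bass = D.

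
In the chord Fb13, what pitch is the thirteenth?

Root of Fb13 = F♭. The 13th is a major 13th: F♭ up a major 13th → D♭.

D♭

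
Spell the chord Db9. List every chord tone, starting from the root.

Db9: dominant ninth on Db.
Root: Db
Major 3rd (3rd): F
Perfect 5th (5th): Ab
Minor 7th (7th): Cb
Major 9th (9th): Eb

Db, F, Ab, Cb, Eb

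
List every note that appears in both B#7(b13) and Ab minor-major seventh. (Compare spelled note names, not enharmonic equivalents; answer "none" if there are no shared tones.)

none

B#7(b13): B# D## F## A# G#
Ab minor-major seventh: Ab Cb Eb G
Common to both → none.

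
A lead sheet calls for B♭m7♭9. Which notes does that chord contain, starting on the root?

Root Bb, quality minor seventh flat nine:
Bb — root
Db — minor 3rd
F — perfect 5th
Ab — minor 7th
Cb — minor 9th

Bb, Db, F, Ab, Cb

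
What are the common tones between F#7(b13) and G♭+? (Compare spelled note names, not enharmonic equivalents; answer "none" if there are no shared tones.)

D

F#7(b13): F♯ A♯ C♯ E D
G♭+: G♭ B♭ D
Common to both → D.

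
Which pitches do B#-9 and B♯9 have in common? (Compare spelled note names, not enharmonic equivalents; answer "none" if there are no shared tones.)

B#-9: B# D# F## A# C##
B♯9: B# D## F## A# C##
Common to both → B#, F##, A#, C##.

B# F## A# C##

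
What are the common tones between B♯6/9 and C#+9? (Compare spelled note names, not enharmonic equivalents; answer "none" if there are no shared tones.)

B♯6/9: B♯ D𝄪 F𝄪 G𝄪 C𝄪
C#+9: C♯ E♯ G𝄪 B D♯
Common to both → G𝄪.

G𝄪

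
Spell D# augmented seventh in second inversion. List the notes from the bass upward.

D# augmented seventh = D-sharp–F-double-sharp–A-double-sharp–C-sharp; second inversion → fifth (A-double-sharp) lowest.

A-double-sharp, C-sharp, D-sharp, F-double-sharp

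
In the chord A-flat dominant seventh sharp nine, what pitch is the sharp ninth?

B

A-flat dominant seventh sharp nine is built on A-flat; its 9th is an augmented 9th above the root.
A second above A uses the letter B, and the augmented 9th above A-flat is B.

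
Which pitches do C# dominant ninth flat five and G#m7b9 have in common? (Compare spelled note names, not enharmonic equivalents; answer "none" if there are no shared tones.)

C# dominant ninth flat five: C# E# G B D#
G#m7b9: G# B D# F# A
Common to both → B, D#.

B – D#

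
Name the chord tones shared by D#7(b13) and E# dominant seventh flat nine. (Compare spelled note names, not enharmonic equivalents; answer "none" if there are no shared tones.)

D#

D#7(b13) = D#, F##, A#, C#, B.
E# dominant seventh flat nine = E#, G##, B#, D#, F#.
Shared: D#.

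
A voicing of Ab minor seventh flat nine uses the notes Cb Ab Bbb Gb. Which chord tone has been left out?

Ab minor seventh flat nine = Ab, Cb, Eb, Gb, Bbb. The voicing lacks the 5th (perfect 5th), Eb.

Eb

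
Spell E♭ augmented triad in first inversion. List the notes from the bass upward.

G B Eb

E♭ augmented triad = Eb–G–B; first inversion → third (G) lowest.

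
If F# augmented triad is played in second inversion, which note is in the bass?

F# augmented triad = F#–A#–C##. Second inversion → fifth in the bass = C##.

C##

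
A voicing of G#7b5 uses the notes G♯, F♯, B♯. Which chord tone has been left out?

D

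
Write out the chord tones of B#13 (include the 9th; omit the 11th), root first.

B#13 is a dominant thirteenth built on B#.
root → B#
3rd (major 3rd) → D##
5th (perfect 5th) → F##
7th (minor 7th) → A#
9th (major 9th) → C##
13th (major 13th) → G##

B#, D##, F##, A#, C##, G##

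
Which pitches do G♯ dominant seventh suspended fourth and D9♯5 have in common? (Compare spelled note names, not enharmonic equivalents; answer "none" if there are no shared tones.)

F♯

G♯ dominant seventh suspended fourth: G♯ C♯ D♯ F♯
D9♯5: D F♯ A♯ C E
Common to both → F♯.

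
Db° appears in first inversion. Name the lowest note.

Db° in root position is Db–Fb–Abb.
First inversion places the third in the bass, which is Fb.

Fb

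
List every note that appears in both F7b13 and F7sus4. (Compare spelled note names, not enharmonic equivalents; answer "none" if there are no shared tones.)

F, C, E♭

F7b13 = F, A, C, E♭, D♭.
F7sus4 = F, B♭, C, E♭.
Shared: F, C, E♭.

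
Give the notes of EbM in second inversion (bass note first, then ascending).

Bb  Eb  G

In root position, EbM is Eb–G–Bb.
Second inversion puts the fifth (Bb) in the bass.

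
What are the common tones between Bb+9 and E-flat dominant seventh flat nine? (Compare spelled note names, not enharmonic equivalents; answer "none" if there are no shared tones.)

Bb

Bb+9 = Bb, D, F#, Ab, C.
E-flat dominant seventh flat nine = Eb, G, Bb, Db, Fb.
Shared: Bb.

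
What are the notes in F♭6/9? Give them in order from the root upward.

Fb – Ab – Cb – Db – Gb

Root Fb, quality six-nine:
root → Fb
3rd (major 3rd) → Ab
5th (perfect 5th) → Cb
6th (major 6th) → Db
9th (major 9th) → Gb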